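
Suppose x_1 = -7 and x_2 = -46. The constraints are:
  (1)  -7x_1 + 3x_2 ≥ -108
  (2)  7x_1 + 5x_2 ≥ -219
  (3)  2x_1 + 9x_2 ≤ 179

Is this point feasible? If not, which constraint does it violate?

not feasible — violates (2)

Constraint (2): 7x_1 + 5x_2 = -279, which is not ≥ -219. All other constraints are satisfied.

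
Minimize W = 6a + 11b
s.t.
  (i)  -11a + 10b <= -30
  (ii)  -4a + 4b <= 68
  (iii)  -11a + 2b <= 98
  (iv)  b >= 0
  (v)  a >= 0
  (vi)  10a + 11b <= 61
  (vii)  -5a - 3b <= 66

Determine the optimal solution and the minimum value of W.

a = 30/11, b = 0, minimum W = 180/11

Vertices and W = 6a + 11b:
  (30/11, 0) → W = 180/11
  (940/221, 371/221) → W = 9721/221
  (61/10, 0) → W = 183/5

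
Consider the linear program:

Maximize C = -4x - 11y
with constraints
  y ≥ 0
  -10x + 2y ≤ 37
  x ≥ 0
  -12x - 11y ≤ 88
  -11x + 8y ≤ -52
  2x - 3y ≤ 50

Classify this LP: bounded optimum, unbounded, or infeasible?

Extreme points and C = -4x - 11y:
  (52/11, 0) → C = -208/11
  (25, 0) → C = -100
The feasible region has finitely many vertices and no improving ray; the maximum is -208/11 at (52/11, 0).

bounded optimum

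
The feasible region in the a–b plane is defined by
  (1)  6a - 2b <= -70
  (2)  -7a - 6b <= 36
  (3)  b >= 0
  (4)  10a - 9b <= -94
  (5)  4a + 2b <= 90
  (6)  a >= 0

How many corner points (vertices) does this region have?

Of the 15 pairwise boundary intersections, those satisfying every inequality are:
  (2, 41)
  (0, 35)
  (0, 45)

3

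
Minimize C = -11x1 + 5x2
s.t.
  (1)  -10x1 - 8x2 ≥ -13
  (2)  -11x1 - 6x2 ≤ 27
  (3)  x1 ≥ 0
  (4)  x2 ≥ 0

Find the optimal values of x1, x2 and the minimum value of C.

x1 = 13/10, x2 = 0, minimum C = -143/10

Extreme points and C = -11x1 + 5x2:
  (0, 13/8) → C = 65/8
  (13/10, 0) → C = -143/10
  (0, 0) → C = 0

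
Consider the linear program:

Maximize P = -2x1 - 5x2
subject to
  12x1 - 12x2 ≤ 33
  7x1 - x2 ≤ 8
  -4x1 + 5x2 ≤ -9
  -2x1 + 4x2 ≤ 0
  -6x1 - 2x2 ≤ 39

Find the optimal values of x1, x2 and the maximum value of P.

Vertices and P = -2x1 - 5x2:
  (7/8, -15/8) → P = 61/8
  (-67/16, -111/16) → P = 689/16
  (1, -1) → P = 3
  (-177/38, -105/19) → P = 702/19

The optimum lies where 12x1 - 12x2 = 33 and -6x1 - 2x2 = 39.
Solving simultaneously gives x1 = -67/16, x2 = -111/16.

x1 = -67/16, x2 = -111/16, maximum P = 689/16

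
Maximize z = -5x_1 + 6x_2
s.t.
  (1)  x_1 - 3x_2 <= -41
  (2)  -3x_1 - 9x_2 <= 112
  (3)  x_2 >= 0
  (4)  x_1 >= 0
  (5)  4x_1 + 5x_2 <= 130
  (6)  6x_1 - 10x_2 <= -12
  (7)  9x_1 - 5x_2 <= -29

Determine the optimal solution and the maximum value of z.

x_1 = 0, x_2 = 26, maximum z = 156

Extreme points and z = -5x_1 + 6x_2:
  (0, 41/3) → z = 82
  (59/11, 170/11) → z = 725/11
  (0, 26) → z = 156
  (101/13, 1286/65) → z = 5191/65

The binding constraints are x_1 = 0 and 4x_1 + 5x_2 = 130.
Solving simultaneously gives x_1 = 0, x_2 = 26.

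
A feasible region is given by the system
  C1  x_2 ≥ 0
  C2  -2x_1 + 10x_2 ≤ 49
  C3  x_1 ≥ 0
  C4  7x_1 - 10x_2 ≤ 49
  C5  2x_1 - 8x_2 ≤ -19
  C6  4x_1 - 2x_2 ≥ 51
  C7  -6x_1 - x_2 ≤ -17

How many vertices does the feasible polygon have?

Pairwise boundary intersections that survive every other constraint:
  (98/5, 441/50)
  (152/9, 149/18)
  (97/6, 77/12)
  (223/14, 89/14)

4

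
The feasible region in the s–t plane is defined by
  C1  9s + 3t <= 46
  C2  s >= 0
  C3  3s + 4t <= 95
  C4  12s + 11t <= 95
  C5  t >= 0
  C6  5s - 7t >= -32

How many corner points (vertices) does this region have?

5

The feasible vertices (each the meet of two boundaries and inside every other half-plane) are:
  (221/63, 101/21)
  (46/9, 0)
  (0, 0)
  (0, 32/7)
  (313/139, 859/139)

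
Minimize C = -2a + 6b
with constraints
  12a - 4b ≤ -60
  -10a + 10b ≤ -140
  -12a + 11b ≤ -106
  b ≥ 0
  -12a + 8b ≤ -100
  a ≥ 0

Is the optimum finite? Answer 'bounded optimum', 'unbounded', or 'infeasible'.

The boundaries -10a + 10b = -140 and b = 0 meet at (14, 0), but that point violates 12a - 4b ≤ -60. Every candidate vertex is excluded by some other constraint, so the feasible region is empty.

infeasible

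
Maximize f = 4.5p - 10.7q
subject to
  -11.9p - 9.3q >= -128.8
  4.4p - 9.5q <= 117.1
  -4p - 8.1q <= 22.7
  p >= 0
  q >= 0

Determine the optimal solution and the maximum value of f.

Vertices and f = 4.5p - 10.7q:
  (0, 1288/93) → f = -68908/465
  (184/17, 0) → f = 828/17
  (0, 0) → f = 0

p = 184/17, q = 0, maximum f = 828/17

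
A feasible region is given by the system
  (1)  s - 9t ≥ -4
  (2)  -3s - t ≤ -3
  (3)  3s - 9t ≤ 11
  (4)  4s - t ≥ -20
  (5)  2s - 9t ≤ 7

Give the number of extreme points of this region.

Of the 10 pairwise boundary intersections, those satisfying every inequality are:
  (23/28, 15/28)
  (15/2, 23/18)
  (34/29, -15/29)
  (4, 1/9)

4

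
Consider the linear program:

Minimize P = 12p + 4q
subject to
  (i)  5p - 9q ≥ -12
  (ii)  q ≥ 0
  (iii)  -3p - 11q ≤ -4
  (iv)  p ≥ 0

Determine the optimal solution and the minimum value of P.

p = 0, q = 4/11, minimum P = 16/11

Vertices and P = 12p + 4q:
  (0, 4/3) → P = 16/3
  (4/3, 0) → P = 16
  (0, 4/11) → P = 16/11
The feasible region is unbounded (it extends along (9, 5), (1, 0)), but P strictly increases along every unbounded feasible direction, so there is no improving ray and the minimum is attained at a vertex.

The optimum lies where -3p - 11q = -4 and p = 0.
Solving simultaneously gives p = 0, q = 4/11.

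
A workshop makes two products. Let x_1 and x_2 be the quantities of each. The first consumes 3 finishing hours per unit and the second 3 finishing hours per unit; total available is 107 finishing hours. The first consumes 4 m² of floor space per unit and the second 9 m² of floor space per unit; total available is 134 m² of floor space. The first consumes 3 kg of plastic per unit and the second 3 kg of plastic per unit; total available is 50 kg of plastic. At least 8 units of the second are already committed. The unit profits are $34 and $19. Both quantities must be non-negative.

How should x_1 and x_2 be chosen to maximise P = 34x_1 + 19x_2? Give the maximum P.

The binding constraints are 3x_1 + 3x_2 = 50 and x_2 = 8.
Solving simultaneously gives x_1 = 26/3, x_2 = 8.

x_1 = 26/3, x_2 = 8, maximum P = 1340/3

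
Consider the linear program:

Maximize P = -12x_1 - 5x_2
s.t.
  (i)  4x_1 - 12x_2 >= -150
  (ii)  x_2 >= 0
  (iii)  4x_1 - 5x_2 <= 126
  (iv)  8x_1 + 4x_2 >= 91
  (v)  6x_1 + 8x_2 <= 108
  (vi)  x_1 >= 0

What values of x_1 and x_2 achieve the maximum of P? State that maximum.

x_1 = 37/5, x_2 = 159/20, maximum P = -2571/20

Corner points and P = -12x_1 - 5x_2:
  (91/8, 0) → P = -273/2
  (18, 0) → P = -216
  (37/5, 159/20) → P = -2571/20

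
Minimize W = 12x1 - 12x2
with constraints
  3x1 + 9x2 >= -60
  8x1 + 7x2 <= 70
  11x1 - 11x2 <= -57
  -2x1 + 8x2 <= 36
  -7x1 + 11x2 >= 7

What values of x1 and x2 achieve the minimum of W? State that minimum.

x1 = -134/7, x2 = -2/7, minimum W = -1584/7

Corner points and W = 12x1 - 12x2:
  (-391/44, -163/44) → W = -684/11
  (-134/7, -2/7) → W = -1584/7
  (-10/11, 47/11) → W = -684/11

The optimum lies where 3x1 + 9x2 = -60 and -2x1 + 8x2 = 36.
Solving simultaneously gives x1 = -134/7, x2 = -2/7.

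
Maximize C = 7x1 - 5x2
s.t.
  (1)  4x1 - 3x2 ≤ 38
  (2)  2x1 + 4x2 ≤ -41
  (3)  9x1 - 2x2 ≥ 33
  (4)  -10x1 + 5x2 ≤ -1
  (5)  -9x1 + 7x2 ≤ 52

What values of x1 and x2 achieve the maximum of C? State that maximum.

Corner points and C = 7x1 - 5x2:
  (29/22, -120/11) → C = 1403/22
  (23/19, -210/19) → C = 1211/19
  (5/4, -87/8) → C = 505/8

The binding constraints are 4x1 - 3x2 = 38 and 2x1 + 4x2 = -41.
Solving simultaneously gives x1 = 29/22, x2 = -120/11.

x1 = 29/22, x2 = -120/11, maximum C = 1403/22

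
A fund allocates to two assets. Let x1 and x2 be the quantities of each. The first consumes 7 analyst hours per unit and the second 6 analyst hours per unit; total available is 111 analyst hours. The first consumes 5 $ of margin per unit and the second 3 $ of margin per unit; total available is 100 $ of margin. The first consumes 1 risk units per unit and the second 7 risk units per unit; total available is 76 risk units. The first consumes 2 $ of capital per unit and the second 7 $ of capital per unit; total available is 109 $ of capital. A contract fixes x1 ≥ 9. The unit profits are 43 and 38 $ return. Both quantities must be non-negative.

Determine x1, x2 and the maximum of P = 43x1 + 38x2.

x1 = 9, x2 = 8, maximum P = 691

Vertices and P = 43x1 + 38x2:
  (111/7, 0) → P = 4773/7
  (9, 0) → P = 387
  (9, 8) → P = 691

The optimum lies where 7x1 + 6x2 = 111 and x1 = 9.
Solving simultaneously gives x1 = 9, x2 = 8.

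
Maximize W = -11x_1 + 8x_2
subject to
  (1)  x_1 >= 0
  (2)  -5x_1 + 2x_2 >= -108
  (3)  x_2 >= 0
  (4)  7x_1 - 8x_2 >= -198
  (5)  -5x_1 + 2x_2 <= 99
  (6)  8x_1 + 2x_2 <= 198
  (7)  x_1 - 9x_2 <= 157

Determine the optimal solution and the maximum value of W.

x_1 = 0, x_2 = 99/4, maximum W = 198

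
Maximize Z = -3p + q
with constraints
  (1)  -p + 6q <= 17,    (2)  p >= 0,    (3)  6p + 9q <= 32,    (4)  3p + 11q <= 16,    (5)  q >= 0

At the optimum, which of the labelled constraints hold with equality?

Vertices and Z = -3p + q:
  (0, 16/11) → Z = 16/11
  (0, 0) → Z = 0
  (16/3, 0) → Z = -16

The maximum is at (0, 16/11). Substituting into each constraint, equality holds for (2) and (4); the remaining constraints have slack.

(2) and (4)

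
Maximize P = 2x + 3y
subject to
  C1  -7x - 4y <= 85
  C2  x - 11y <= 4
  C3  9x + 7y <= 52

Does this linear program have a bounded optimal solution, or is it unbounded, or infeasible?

Feasible corners and P = 2x + 3y:
  (-919/81, -113/81) → P = -2177/81
  (-803/13, 1129/13) → P = 137
  (300/53, 8/53) → P = 624/53
The feasible region has finitely many vertices and no improving ray; the maximum is 137 at (-803/13, 1129/13).

bounded optimum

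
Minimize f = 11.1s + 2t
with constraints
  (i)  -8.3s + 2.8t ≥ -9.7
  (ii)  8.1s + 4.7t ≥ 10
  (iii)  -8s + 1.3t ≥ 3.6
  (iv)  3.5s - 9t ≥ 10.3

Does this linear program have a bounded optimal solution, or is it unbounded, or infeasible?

infeasible

The boundaries -8.3s + 2.8t = -9.7 and -8s + 1.3t = 3.6 meet at (-2269/1161, -10748/1161), but that point violates 8.1s + 4.7t ≥ 10. Every candidate vertex is excluded by some other constraint, so the feasible region is empty.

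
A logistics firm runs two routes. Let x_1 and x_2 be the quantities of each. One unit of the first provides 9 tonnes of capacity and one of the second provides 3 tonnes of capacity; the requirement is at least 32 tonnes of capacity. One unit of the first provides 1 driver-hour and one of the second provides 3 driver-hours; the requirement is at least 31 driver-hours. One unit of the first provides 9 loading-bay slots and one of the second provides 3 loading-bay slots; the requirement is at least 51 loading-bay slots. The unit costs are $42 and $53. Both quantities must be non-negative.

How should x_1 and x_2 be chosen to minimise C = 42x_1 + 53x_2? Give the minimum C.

x_1 = 5/2, x_2 = 19/2, minimum C = 1217/2

Feasible corners and C = 42x_1 + 53x_2:
  (0, 17) → C = 901
  (31, 0) → C = 1302
  (5/2, 19/2) → C = 1217/2
The feasible region is unbounded (it extends along (0, 1), (1, 0)), but C strictly increases along every unbounded feasible direction, so there is no improving ray and the minimum is attained at a vertex.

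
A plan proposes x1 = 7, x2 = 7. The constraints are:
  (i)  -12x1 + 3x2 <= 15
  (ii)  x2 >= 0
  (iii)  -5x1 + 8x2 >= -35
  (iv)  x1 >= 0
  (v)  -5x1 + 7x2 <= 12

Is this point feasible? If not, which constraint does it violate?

Constraint (v): -5x1 + 7x2 = 14, which is not ≤ 12. All other constraints are satisfied.

not feasible — violates (v)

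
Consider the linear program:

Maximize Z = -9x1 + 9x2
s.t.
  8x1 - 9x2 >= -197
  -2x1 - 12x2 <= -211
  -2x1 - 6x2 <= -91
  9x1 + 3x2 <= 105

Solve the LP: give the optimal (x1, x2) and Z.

Vertices and Z = -9x1 + 9x2:
  (-155/38, 347/19) → Z = 7641/38
  (118/35, 871/35) → Z = 6777/35
  (209/34, 563/34) → Z = 1593/17

At the optimal vertex, 8x1 - 9x2 = -197 and -2x1 - 12x2 = -211.
Solving simultaneously gives x1 = -155/38, x2 = 347/19.

x1 = -155/38, x2 = 347/19, maximum Z = 7641/38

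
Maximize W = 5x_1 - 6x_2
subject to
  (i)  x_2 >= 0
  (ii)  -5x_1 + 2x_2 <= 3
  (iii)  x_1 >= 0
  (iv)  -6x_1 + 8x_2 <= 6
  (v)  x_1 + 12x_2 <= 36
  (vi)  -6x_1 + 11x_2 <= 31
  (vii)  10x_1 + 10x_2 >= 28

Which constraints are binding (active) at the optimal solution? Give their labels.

(i) and (v)

Feasible corners and W = 5x_1 - 6x_2:
  (36, 0) → W = 180
  (14/5, 0) → W = 14
  (27/10, 111/40) → W = -63/20
  (41/35, 57/35) → W = -137/35

The maximum is at (36, 0). Substituting into each constraint, equality holds for (i) and (v); the remaining constraints have slack.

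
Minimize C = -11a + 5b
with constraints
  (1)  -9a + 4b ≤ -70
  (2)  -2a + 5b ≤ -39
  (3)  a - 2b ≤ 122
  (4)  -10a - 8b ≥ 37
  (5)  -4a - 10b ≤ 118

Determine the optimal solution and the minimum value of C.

Vertices and C = -11a + 5b:
  (103/28, -1033/112) → C = -9697/112
  (114/53, -671/53) → C = -4609/53
  (287/34, -258/17) → C = -5737/34

a = 287/34, b = -258/17, minimum C = -5737/34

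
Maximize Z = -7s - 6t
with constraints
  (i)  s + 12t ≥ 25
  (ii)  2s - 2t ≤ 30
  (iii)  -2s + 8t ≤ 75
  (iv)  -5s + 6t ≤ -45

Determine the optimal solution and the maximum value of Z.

The optimum lies where s + 12t = 25 and -5s + 6t = -45.
Solving simultaneously gives s = 115/11, t = 40/33.

s = 115/11, t = 40/33, maximum Z = -885/11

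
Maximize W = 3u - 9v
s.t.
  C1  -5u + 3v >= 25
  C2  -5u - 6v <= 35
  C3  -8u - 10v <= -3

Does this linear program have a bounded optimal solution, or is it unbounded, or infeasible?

Extreme points and W = 3u - 9v:
  (-241/74, 215/74) → W = -1329/37
  (-184, 295/2) → W = -3759/2
The feasible region has finitely many vertices and no improving ray; the maximum is -1329/37 at (-241/74, 215/74).

bounded optimum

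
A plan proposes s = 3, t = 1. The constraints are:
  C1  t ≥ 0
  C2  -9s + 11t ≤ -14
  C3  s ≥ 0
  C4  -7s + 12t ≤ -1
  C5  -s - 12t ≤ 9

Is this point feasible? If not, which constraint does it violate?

C1: 1 ≥ 0 ✓
C2: -16 ≤ -14 ✓
C3: 3 ≥ 0 ✓
C4: -9 ≤ -1 ✓
C5: -15 ≤ 9 ✓

feasible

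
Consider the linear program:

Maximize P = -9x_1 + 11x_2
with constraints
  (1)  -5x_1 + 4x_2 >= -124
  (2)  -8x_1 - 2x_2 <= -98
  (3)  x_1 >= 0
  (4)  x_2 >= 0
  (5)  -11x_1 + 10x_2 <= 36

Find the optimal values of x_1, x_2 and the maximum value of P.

Vertices and P = -9x_1 + 11x_2:
  (124/5, 0) → P = -1116/5
  (692/3, 772/3) → P = 2264/3
  (49/4, 0) → P = -441/4
  (454/51, 683/51) → P = 3427/51

At the optimal vertex, -5x_1 + 4x_2 = -124 and -11x_1 + 10x_2 = 36.
Solving simultaneously gives x_1 = 692/3, x_2 = 772/3.

x_1 = 692/3, x_2 = 772/3, maximum P = 2264/3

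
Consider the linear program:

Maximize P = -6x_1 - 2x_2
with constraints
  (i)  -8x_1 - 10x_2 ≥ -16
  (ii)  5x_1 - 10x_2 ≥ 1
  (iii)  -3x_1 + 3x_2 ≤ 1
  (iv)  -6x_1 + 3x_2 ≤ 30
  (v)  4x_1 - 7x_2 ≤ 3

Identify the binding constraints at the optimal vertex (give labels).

Feasible corners and P = -6x_1 - 2x_2:
  (17/13, 36/65) → P = -582/65
  (71/48, 5/12) → P = -233/24
  (-13/15, -8/15) → P = 94/15
  (-16/9, -13/9) → P = 122/9

The maximum is at (-16/9, -13/9). Substituting into each constraint, equality holds for (iii) and (v); the remaining constraints have slack.

(iii) and (v)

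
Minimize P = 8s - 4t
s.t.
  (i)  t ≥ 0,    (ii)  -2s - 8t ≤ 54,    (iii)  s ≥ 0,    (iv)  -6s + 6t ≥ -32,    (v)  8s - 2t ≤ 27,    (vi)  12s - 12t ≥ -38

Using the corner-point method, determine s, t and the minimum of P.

Feasible corners and P = 8s - 4t:
  (0, 0) → P = 0
  (27/8, 0) → P = 27
  (0, 19/6) → P = -38/3
  (50/9, 157/18) → P = 86/9

s = 0, t = 19/6, minimum P = -38/3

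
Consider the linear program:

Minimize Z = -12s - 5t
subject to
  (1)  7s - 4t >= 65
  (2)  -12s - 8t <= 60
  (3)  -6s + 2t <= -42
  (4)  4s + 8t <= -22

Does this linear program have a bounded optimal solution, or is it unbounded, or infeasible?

unbounded

From the feasible point (19/5, -48/5), moving in the direction (8, -12) keeps every constraint satisfied while Z decreases without bound.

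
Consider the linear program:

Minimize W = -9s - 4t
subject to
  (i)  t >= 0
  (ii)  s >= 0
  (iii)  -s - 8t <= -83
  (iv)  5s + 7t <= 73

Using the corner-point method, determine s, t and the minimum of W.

Extreme points and W = -9s - 4t:
  (0, 83/8) → W = -83/2
  (0, 73/7) → W = -292/7
  (1/11, 114/11) → W = -465/11

The optimum lies where -s - 8t = -83 and 5s + 7t = 73.
Solving simultaneously gives s = 1/11, t = 114/11.

s = 1/11, t = 114/11, minimum W = -465/11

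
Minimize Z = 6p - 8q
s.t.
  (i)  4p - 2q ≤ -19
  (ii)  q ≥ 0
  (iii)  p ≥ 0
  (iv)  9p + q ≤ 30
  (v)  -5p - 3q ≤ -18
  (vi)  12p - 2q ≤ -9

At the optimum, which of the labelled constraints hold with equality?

(iii) and (iv)

Corner points and Z = 6p - 8q:
  (0, 19/2) → Z = -76
  (5/4, 12) → Z = -177/2
  (0, 30) → Z = -240
  (17/10, 147/10) → Z = -537/5

The minimum is at (0, 30). Substituting into each constraint, equality holds for (iii) and (iv); the remaining constraints have slack.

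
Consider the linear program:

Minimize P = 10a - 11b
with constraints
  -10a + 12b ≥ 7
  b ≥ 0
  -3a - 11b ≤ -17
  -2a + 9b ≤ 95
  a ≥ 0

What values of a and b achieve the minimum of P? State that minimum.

a = 0, b = 95/9, minimum P = -1045/9

Extreme points and P = 10a - 11b:
  (127/146, 191/146) → P = -831/146
  (359/22, 156/11) → P = 79/11
  (0, 17/11) → P = -17
  (0, 95/9) → P = -1045/9

The optimum lies where -2a + 9b = 95 and a = 0.
Solving simultaneously gives a = 0, b = 95/9.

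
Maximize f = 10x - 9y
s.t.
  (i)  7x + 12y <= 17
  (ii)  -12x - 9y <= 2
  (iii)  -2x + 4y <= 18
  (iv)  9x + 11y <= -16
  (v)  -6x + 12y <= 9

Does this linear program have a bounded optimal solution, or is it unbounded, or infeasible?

From the feasible point (122/51, -58/17), moving in the direction (11, -9) keeps every constraint satisfied while f increases without bound.

unbounded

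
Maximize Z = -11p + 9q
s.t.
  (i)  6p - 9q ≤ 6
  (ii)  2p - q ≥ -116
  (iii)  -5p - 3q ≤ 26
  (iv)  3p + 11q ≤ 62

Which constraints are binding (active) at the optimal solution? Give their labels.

Corner points and Z = -11p + 9q:
  (-24/7, -62/21) → Z = 78/7
  (208/31, 118/31) → Z = -1226/31
  (-236/23, 194/23) → Z = 4342/23

The maximum is at (-236/23, 194/23). Substituting into each constraint, equality holds for (iii) and (iv); the remaining constraints have slack.

(iii) and (iv)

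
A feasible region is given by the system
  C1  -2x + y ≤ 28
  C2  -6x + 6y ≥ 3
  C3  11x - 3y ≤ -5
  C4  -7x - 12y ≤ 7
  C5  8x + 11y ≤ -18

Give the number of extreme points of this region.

3

The feasible vertices (each the meet of two boundaries and inside every other half-plane) are:
  (-343/31, 182/31)
  (-163/15, 94/15)
  (-139/19, 70/19)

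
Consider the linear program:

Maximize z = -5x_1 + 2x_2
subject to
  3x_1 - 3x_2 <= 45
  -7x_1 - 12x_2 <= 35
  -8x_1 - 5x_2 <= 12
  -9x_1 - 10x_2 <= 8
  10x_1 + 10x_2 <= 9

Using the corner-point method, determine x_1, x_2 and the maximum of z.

x_1 = -11/2, x_2 = 32/5, maximum z = 403/10

Corner points and z = -5x_1 + 2x_2:
  (145/19, -140/19) → z = -1005/19
  (159/20, -141/20) → z = -1077/20
  (127/19, -259/38) → z = -894/19
  (-16/7, 44/35) → z = 488/35
  (-11/2, 32/5) → z = 403/10

At the optimal vertex, -8x_1 - 5x_2 = 12 and 10x_1 + 10x_2 = 9.
Solving simultaneously gives x_1 = -11/2, x_2 = 32/5.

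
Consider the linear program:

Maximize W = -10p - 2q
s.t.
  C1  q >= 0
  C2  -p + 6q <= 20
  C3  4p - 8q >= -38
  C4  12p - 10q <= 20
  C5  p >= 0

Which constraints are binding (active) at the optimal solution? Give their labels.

C1 and C5

Feasible corners and W = -10p - 2q:
  (5/3, 0) → W = -50/3
  (0, 0) → W = 0
  (160/31, 130/31) → W = -60
  (0, 10/3) → W = -20/3

The maximum is at (0, 0). Substituting into each constraint, equality holds for C1 and C5; the remaining constraints have slack.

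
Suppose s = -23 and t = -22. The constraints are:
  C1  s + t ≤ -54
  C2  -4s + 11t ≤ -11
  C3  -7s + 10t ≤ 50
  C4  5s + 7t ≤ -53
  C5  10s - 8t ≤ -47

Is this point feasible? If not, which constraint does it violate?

Constraint C1: s + t = -45, which is not ≤ -54. All other constraints are satisfied.

not feasible — violates C1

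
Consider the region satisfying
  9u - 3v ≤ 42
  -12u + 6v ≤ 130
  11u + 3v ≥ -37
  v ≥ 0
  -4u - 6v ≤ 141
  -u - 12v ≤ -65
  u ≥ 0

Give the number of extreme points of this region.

4

Pairwise boundary intersections that survive every other constraint:
  (107/3, 93)
  (233/37, 181/37)
  (0, 65/3)
  (0, 65/12)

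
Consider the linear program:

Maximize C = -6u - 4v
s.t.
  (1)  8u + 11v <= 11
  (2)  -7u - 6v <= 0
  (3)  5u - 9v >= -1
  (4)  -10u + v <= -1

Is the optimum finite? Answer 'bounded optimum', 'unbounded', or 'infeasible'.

bounded optimum

Extreme points and C = -6u - 4v:
  (88/127, 63/127) → C = -780/127
  (6/67, -7/67) → C = -8/67
  (2/17, 3/17) → C = -24/17
The feasible region has finitely many vertices and no improving ray; the maximum is -8/67 at (6/67, -7/67).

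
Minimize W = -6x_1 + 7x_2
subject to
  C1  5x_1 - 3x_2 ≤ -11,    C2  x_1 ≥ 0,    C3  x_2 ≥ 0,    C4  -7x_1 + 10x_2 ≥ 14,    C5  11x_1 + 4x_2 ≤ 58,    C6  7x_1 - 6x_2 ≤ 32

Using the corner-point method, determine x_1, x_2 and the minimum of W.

x_1 = 0, x_2 = 11/3, minimum W = 77/3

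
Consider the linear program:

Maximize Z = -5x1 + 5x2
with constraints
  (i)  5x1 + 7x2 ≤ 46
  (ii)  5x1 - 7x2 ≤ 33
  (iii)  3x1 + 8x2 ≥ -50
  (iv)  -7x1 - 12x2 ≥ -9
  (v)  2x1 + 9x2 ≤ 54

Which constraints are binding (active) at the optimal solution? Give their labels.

Vertices and Z = -5x1 + 5x2:
  (-86/61, -349/61) → Z = -1315/61
  (459/109, -186/109) → Z = -3225/109
  (-882/11, 262/11) → Z = 520
  (-189/13, 120/13) → Z = 1545/13

The maximum is at (-882/11, 262/11). Substituting into each constraint, equality holds for (iii) and (v); the remaining constraints have slack.

(iii) and (v)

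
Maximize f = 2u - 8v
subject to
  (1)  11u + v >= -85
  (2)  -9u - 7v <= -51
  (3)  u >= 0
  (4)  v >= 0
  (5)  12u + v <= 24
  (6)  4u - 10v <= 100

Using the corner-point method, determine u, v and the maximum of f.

Vertices and f = 2u - 8v:
  (0, 51/7) → f = -408/7
  (39/25, 132/25) → f = -978/25
  (0, 24) → f = -192

The binding constraints are -9u - 7v = -51 and 12u + v = 24.
Solving simultaneously gives u = 39/25, v = 132/25.

u = 39/25, v = 132/25, maximum f = -978/25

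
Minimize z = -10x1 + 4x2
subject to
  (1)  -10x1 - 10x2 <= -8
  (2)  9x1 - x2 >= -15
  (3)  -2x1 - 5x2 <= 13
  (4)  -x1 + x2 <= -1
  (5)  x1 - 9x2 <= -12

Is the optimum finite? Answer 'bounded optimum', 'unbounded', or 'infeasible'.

From the feasible point (21/8, 13/8), moving in the direction (1, 1) keeps every constraint satisfied while z decreases without bound.

unbounded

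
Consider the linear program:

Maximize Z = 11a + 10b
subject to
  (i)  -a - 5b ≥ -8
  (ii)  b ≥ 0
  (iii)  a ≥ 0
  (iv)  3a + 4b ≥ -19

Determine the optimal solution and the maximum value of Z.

Feasible corners and Z = 11a + 10b:
  (8, 0) → Z = 88
  (0, 8/5) → Z = 16
  (0, 0) → Z = 0

a = 8, b = 0, maximum Z = 88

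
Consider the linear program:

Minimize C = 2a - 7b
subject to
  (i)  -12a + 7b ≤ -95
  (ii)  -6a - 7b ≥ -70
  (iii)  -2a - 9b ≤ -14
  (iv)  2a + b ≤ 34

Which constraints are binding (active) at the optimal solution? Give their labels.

Corner points and C = 2a - 7b:
  (55/6, 15/7) → C = 10/3
  (953/122, -11/61) → C = 1030/61
  (133/10, -7/5) → C = 182/5

The minimum is at (55/6, 15/7). Substituting into each constraint, equality holds for (i) and (ii); the remaining constraints have slack.

(i) and (ii)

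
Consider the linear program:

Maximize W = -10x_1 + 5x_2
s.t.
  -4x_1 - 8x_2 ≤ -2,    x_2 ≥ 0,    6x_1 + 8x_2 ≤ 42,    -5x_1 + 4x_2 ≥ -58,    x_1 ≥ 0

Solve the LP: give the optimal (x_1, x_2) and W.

x_1 = 0, x_2 = 21/4, maximum W = 105/4

Feasible corners and W = -10x_1 + 5x_2:
  (1/2, 0) → W = -5
  (0, 1/4) → W = 5/4
  (7, 0) → W = -70
  (0, 21/4) → W = 105/4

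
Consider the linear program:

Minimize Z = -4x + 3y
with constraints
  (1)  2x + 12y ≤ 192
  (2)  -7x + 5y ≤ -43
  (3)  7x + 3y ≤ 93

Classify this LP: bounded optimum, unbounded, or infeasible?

From the feasible point (297/28, 25/4), moving in the direction (-5, -7) keeps every constraint satisfied while Z decreases without bound.

unbounded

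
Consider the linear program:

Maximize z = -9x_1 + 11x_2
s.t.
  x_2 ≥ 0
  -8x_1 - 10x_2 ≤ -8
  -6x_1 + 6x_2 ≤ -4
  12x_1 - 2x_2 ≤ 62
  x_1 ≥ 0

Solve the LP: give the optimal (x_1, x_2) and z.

Vertices and z = -9x_1 + 11x_2:
  (1, 0) → z = -9
  (31/6, 0) → z = -93/2
  (22/27, 4/27) → z = -154/27
  (91/15, 27/5) → z = 24/5

At the optimal vertex, -6x_1 + 6x_2 = -4 and 12x_1 - 2x_2 = 62.
Solving simultaneously gives x_1 = 91/15, x_2 = 27/5.

x_1 = 91/15, x_2 = 27/5, maximum z = 24/5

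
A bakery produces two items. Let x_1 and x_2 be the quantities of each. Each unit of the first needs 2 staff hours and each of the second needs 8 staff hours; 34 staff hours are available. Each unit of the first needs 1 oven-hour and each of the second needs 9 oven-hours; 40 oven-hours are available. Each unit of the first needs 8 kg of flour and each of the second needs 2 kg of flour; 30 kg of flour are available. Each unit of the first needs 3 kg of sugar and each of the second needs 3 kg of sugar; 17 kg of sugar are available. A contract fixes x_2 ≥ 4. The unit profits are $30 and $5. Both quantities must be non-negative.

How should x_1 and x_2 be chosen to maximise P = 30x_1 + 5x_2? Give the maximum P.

x_1 = 1, x_2 = 4, maximum P = 50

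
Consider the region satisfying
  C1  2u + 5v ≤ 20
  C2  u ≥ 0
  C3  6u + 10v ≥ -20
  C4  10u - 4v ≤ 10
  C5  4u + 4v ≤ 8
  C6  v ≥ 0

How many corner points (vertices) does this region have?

Intersecting each pair of boundary lines and keeping only the points that satisfy every inequality leaves:
  (0, 2)
  (0, 0)
  (9/7, 5/7)
  (1, 0)

4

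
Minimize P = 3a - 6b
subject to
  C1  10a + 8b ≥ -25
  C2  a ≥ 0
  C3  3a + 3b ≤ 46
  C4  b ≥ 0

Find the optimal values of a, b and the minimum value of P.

Feasible corners and P = 3a - 6b:
  (0, 46/3) → P = -92
  (0, 0) → P = 0
  (46/3, 0) → P = 46

The optimum lies where a = 0 and 3a + 3b = 46.
Solving simultaneously gives a = 0, b = 46/3.

a = 0, b = 46/3, minimum P = -92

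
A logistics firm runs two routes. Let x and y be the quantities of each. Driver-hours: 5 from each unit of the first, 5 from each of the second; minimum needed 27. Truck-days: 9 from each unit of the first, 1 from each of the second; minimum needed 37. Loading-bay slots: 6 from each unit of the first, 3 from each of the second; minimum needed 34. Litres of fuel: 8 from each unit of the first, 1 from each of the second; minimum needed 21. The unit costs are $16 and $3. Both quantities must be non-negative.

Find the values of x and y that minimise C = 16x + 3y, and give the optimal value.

Corner points and C = 16x + 3y:
  (0, 37) → C = 111
  (17/3, 0) → C = 272/3
  (11/3, 4) → C = 212/3
The feasible region is unbounded (it extends along (0, 1), (1, 0)), but C strictly increases along every unbounded feasible direction, so there is no improving ray and the minimum is attained at a vertex.

x = 11/3, y = 4, minimum C = 212/3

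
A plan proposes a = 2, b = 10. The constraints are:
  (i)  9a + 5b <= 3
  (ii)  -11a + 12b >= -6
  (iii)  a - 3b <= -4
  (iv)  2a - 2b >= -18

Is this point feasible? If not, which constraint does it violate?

Constraint (i): 9a + 5b = 68, which is not ≤ 3. All other constraints are satisfied.

not feasible — violates (i)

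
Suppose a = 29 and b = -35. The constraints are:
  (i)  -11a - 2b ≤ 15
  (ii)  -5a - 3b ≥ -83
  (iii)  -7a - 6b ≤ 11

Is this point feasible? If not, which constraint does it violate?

feasible

(i): -249 ≤ 15 ✓
(ii): -40 ≥ -83 ✓
(iii): 7 ≤ 11 ✓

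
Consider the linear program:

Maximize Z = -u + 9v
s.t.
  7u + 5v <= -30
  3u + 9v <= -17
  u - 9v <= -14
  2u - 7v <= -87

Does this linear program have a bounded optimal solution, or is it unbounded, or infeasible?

From the feasible point (-902/39, 227/39), moving in the direction (-9, 3) keeps every constraint satisfied while Z increases without bound.

unbounded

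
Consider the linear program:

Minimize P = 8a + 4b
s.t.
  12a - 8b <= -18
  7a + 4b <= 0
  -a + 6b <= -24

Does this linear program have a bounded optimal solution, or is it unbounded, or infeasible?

From the feasible point (-75/16, -153/32), moving in the direction (-6, -1) keeps every constraint satisfied while P decreases without bound.

unbounded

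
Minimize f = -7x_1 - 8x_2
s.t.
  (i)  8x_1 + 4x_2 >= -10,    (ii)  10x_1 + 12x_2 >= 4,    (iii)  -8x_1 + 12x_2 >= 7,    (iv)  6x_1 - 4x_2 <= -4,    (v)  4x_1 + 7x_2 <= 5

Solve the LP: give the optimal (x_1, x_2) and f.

x_1 = -4/29, x_2 = 23/29, minimum f = -156/29

Extreme points and f = -7x_1 - 8x_2:
  (-2/7, 4/7) → f = -18/7
  (-16/11, 17/11) → f = -24/11
  (-4/29, 23/29) → f = -156/29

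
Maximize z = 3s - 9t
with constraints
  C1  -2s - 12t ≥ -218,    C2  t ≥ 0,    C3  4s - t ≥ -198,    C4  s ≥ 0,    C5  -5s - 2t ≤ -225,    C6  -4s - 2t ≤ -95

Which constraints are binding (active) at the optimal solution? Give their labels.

C1 and C2

Vertices and z = 3s - 9t:
  (109, 0) → z = 327
  (283/7, 80/7) → z = 129/7
  (45, 0) → z = 135

The maximum is at (109, 0). Substituting into each constraint, equality holds for C1 and C2; the remaining constraints have slack.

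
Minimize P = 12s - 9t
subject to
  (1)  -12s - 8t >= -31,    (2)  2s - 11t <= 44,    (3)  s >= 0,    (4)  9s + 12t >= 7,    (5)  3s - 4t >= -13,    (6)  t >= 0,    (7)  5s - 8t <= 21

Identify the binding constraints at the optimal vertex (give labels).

Extreme points and P = 12s - 9t:
  (5/18, 83/24) → P = -667/24
  (31/12, 0) → P = 31
  (0, 7/12) → P = -21/4
  (0, 13/4) → P = -117/4
  (7/9, 0) → P = 28/3

The minimum is at (0, 13/4). Substituting into each constraint, equality holds for (3) and (5); the remaining constraints have slack.

(3) and (5)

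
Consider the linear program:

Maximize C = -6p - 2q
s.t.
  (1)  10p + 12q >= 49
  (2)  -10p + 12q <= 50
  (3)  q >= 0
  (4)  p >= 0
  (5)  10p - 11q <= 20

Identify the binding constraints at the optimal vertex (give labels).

(1) and (4)

Corner points and C = -6p - 2q:
  (0, 49/12) → C = -49/6
  (779/230, 29/23) → C = -2627/115
  (0, 25/6) → C = -25/3
  (79, 70) → C = -614

The maximum is at (0, 49/12). Substituting into each constraint, equality holds for (1) and (4); the remaining constraints have slack.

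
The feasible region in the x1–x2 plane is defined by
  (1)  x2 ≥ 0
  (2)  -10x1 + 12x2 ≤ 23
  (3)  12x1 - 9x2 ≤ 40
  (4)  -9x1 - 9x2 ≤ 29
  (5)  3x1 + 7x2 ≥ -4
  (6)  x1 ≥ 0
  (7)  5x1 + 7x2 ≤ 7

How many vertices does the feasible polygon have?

Pairwise boundary intersections that survive every other constraint:
  (0, 0)
  (7/5, 0)
  (0, 1)

3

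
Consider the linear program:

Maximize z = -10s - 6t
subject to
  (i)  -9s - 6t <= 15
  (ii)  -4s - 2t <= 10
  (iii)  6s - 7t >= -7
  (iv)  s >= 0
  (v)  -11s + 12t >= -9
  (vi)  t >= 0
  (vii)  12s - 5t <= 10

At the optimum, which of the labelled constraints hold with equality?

(iv) and (vi)

Vertices and z = -10s - 6t:
  (0, 1) → z = -6
  (35/18, 8/3) → z = -319/9
  (0, 0) → z = 0
  (9/11, 0) → z = -90/11
  (75/89, 2/89) → z = -762/89

The maximum is at (0, 0). Substituting into each constraint, equality holds for (iv) and (vi); the remaining constraints have slack.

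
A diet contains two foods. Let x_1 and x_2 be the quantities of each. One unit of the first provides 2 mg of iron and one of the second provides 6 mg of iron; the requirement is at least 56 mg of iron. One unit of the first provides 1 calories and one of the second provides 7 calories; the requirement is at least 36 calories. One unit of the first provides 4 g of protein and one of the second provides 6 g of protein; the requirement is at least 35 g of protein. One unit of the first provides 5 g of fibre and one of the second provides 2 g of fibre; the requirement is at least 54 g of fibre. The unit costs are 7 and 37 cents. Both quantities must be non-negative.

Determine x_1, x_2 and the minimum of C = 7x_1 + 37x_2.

x_1 = 22, x_2 = 2, minimum C = 228

Feasible corners and C = 7x_1 + 37x_2:
  (0, 27) → C = 999
  (36, 0) → C = 252
  (22, 2) → C = 228
  (106/13, 86/13) → C = 3924/13
The feasible region is unbounded (it extends along (0, 1), (1, 0)), but C strictly increases along every unbounded feasible direction, so there is no improving ray and the minimum is attained at a vertex.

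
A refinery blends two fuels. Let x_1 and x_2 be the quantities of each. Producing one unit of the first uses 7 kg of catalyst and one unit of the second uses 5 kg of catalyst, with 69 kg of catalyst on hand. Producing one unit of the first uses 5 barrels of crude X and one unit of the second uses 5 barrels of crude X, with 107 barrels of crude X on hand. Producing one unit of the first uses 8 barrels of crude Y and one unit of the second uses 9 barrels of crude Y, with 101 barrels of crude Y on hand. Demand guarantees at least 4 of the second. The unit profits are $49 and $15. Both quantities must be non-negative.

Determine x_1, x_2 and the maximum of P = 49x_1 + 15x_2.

x_1 = 7, x_2 = 4, maximum P = 403

Vertices and P = 49x_1 + 15x_2:
  (0, 101/9) → P = 505/3
  (0, 4) → P = 60
  (116/23, 155/23) → P = 8009/23
  (7, 4) → P = 403

At the optimal vertex, 7x_1 + 5x_2 = 69 and x_2 = 4.
Solving simultaneously gives x_1 = 7, x_2 = 4.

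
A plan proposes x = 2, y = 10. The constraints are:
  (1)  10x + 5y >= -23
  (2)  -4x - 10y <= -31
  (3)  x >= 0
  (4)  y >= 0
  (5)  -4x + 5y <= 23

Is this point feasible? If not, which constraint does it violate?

not feasible — violates (5)

Constraint (5): -4x + 5y = 42, which is not ≤ 23. All other constraints are satisfied.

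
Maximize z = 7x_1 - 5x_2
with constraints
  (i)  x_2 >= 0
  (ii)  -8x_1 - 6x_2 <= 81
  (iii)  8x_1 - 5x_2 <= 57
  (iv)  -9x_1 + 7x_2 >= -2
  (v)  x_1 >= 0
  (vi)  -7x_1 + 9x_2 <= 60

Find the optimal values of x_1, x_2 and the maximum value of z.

x_1 = 219/16, x_2 = 277/16, maximum z = 37/4

Vertices and z = 7x_1 - 5x_2:
  (2/9, 0) → z = 14/9
  (0, 0) → z = 0
  (219/16, 277/16) → z = 37/4
  (0, 20/3) → z = -100/3

The optimum lies where -9x_1 + 7x_2 = -2 and -7x_1 + 9x_2 = 60.
Solving simultaneously gives x_1 = 219/16, x_2 = 277/16.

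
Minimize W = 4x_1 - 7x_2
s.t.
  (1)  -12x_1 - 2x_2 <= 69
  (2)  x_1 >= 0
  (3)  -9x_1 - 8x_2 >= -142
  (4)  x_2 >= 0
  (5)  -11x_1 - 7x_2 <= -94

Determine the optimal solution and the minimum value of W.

x_1 = 0, x_2 = 71/4, minimum W = -497/4

Extreme points and W = 4x_1 - 7x_2:
  (0, 71/4) → W = -497/4
  (0, 94/7) → W = -94
  (142/9, 0) → W = 568/9
  (94/11, 0) → W = 376/11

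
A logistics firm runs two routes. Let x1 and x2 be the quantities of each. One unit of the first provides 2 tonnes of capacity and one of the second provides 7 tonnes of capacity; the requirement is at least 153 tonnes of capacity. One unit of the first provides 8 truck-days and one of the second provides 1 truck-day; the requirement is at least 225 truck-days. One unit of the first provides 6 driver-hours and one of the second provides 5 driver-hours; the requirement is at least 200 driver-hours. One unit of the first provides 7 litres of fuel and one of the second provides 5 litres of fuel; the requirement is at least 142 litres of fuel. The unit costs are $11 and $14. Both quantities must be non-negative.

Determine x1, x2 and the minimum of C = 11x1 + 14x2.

x1 = 79/3, x2 = 43/3, minimum C = 1471/3

Extreme points and C = 11x1 + 14x2:
  (0, 225) → C = 3150
  (153/2, 0) → C = 1683/2
  (79/3, 43/3) → C = 1471/3
The feasible region is unbounded (it extends along (0, 1), (1, 0)), but C strictly increases along every unbounded feasible direction, so there is no improving ray and the minimum is attained at a vertex.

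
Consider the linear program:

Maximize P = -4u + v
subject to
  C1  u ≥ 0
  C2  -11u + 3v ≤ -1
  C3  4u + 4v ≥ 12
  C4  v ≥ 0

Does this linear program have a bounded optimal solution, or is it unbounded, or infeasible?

Corner points and P = -4u + v:
  (5/7, 16/7) → P = -4/7
  (3, 0) → P = -12
The feasible region has finitely many vertices and no improving ray; the maximum is -4/7 at (5/7, 16/7).

bounded optimum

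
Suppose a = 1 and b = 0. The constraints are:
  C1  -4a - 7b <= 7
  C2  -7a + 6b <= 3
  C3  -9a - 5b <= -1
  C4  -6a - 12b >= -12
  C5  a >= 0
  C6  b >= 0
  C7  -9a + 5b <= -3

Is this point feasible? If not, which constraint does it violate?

C1: -4 ≤ 7 ✓
C2: -7 ≤ 3 ✓
C3: -9 ≤ -1 ✓
C4: -6 ≥ -12 ✓
C5: 1 ≥ 0 ✓
C6: 0 ≥ 0 ✓
C7: -9 ≤ -3 ✓

feasible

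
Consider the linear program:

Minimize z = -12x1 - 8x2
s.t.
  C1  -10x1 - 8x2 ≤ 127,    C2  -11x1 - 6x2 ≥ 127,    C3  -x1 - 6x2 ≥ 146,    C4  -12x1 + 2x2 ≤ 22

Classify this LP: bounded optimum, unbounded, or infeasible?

infeasible

The boundaries -10x1 - 8x2 = 127 and -x1 - 6x2 = 146 meet at (203/26, -1333/52), but that point violates -11x1 - 6x2 ≥ 127. Every candidate vertex is excluded by some other constraint, so the feasible region is empty.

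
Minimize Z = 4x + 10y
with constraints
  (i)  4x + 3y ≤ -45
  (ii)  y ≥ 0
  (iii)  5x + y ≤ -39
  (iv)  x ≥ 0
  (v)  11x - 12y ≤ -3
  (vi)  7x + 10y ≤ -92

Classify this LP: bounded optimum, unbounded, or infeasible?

The boundaries y = 0 and 7x + 10y = -92 meet at (-92/7, 0), but that point violates x ≥ 0. Every candidate vertex is excluded by some other constraint, so the feasible region is empty.

infeasible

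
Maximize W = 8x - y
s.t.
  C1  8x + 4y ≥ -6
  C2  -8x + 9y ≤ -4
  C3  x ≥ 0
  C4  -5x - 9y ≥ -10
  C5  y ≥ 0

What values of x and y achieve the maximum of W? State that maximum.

Feasible corners and W = 8x - y:
  (14/13, 20/39) → W = 316/39
  (1/2, 0) → W = 4
  (2, 0) → W = 16

The binding constraints are -5x - 9y = -10 and y = 0.
Solving simultaneously gives x = 2, y = 0.

x = 2, y = 0, maximum W = 16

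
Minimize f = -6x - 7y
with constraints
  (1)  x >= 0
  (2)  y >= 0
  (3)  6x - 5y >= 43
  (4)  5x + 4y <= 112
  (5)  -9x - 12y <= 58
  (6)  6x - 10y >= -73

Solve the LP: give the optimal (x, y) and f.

x = 732/49, y = 457/49, minimum f = -7591/49

Corner points and f = -6x - 7y:
  (43/6, 0) → f = -43
  (112/5, 0) → f = -672/5
  (732/49, 457/49) → f = -7591/49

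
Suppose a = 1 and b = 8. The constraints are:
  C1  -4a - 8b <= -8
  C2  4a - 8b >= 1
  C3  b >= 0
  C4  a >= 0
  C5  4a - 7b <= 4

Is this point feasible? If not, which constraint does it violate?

Constraint C2: 4a - 8b = -60, which is not ≥ 1. All other constraints are satisfied.

not feasible — violates C2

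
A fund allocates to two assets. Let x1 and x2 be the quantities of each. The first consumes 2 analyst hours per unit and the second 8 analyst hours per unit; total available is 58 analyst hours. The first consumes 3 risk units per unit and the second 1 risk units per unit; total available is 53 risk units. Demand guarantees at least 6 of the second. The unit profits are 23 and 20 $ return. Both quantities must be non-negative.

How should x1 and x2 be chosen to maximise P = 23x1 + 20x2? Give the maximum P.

x1 = 5, x2 = 6, maximum P = 235

Feasible corners and P = 23x1 + 20x2:
  (0, 29/4) → P = 145
  (0, 6) → P = 120
  (5, 6) → P = 235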